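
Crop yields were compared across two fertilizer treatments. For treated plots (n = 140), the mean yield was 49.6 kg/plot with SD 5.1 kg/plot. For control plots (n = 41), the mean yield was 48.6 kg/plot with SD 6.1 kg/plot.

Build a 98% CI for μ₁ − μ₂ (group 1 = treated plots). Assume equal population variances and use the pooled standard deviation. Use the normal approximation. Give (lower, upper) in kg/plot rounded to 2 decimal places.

(-1.21, 3.21)

Pooled variance s_p² = [139·5.1² + 40·6.1²] / (140+41−2) = 28.5128, so s_p = 5.3397.
SE_diff = s_p·√(1/n₁ + 1/n₂) = 5.3397·√(1/140 + 1/41) = 0.9482.
z* = 2.326; margin = 2.326 × 0.9482 = 2.2055.
Difference = 49.6 − 48.6 = 1.0000.
1.0000 ± 2.2055 → (-1.21, 3.21).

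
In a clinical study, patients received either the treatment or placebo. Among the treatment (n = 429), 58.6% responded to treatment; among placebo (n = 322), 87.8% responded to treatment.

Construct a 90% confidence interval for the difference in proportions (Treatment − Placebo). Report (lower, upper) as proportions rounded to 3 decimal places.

(-0.341, -0.243)

The two standard errors are √(0.5860×0.4140/429) = 0.02378 and √(0.8780×0.1220/322) = 0.01824.
Because the samples are independent, SE_diff = √(0.02378² + 0.01824²) = 0.02997.
Using z* = 1.645 for 90%, ME = 1.645 × 0.02997 = 0.04930.
p̂₁ − p̂₂ = -0.2920; interval -0.2920 ± 0.04930 gives (-0.341, -0.243).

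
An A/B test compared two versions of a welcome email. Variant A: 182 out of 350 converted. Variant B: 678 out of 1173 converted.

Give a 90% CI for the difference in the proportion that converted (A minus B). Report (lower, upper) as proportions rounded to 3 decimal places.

(-0.108, -0.008)

First, p̂₁ = 182/350 = 0.5200; p̂₂ = 678/1173 = 0.5780.
The two standard errors are √(0.5200×0.4800/350) = 0.02670 and √(0.5780×0.4220/1173) = 0.01442.
Because the samples are independent, SE_diff = √(0.02670² + 0.01442²) = 0.03035.
Using z* = 1.645 for 90%, ME = 1.645 × 0.03035 = 0.04993.
p̂₁ − p̂₂ = -0.0580; interval -0.0580 ± 0.04993 gives (-0.108, -0.008).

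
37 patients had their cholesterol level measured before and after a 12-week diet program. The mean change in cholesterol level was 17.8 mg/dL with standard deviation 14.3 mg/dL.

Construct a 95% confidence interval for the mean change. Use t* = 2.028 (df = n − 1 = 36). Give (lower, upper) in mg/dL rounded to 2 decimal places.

(13.03, 22.57)

Paired design: SE = s_d/√n = 14.3/√37 = 2.3509.
t* = 2.028; margin of error = 2.028 × 2.3509 = 4.7676.
17.8 ± 4.7676 → (13.03, 22.57).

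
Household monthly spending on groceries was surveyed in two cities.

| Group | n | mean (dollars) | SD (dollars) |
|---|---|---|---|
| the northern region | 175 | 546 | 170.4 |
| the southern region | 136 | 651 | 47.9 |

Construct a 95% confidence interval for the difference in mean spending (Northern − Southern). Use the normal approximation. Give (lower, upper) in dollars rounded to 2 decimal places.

(-131.50, -78.50)

Standard errors of each mean: 170.4/√175 = 12.8810 and 47.9/√136 = 4.1074.
SE(x̄₁ − x̄₂) = √(12.8810² + 4.1074²) = 13.5200 for independent samples with unequal variances.
With z* = 1.960, the margin is 1.960 × 13.5200 = 26.4992.
x̄₁ − x̄₂ = 546 − 651 = -105.0000; the interval is -105.0000 ± 26.4992 = (-131.50, -78.50).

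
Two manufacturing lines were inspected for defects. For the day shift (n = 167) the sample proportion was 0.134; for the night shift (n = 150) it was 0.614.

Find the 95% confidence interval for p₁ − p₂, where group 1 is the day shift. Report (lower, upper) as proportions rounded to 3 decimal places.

SE₁ = √(p̂₁(1−p̂₁)/n₁) = √(0.1340·0.8660/167) = 0.02636; SE₂ = √(0.6140·0.3860/150) = 0.03975.
Independent samples: SE of the difference = √(SE₁² + SE₂²) = √(0.0006948496 + 0.0015800625) = 0.04770.
z* for 95% confidence is 1.960, so the margin of error is 1.960 × 0.04770 = 0.09349.
Point estimate p̂₁ − p̂₂ = 0.1340 − 0.6140 = -0.4800.
-0.4800 ± 0.09349 → (-0.573, -0.387).

(-0.573, -0.387)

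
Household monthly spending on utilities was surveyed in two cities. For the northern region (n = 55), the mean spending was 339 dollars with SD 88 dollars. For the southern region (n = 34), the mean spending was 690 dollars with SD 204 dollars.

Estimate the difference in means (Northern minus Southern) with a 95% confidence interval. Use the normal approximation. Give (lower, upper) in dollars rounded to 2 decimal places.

(-423.41, -278.59)

Per-group SEs: s₁/√n₁ = 88/√55 = 11.8659, s₂/√n₂ = 204/√34 = 34.9857.
Unpooled SE of the difference: √(140.79958281 + 1223.99920449) = 36.9432.
Margin of error = z* · SE = 1.960 × 36.9432 = 72.4087.
x̄₁ − x̄₂ = 339 − 690 = -351.0000.
CI: -351.0000 ± 72.4087 = (-423.41, -278.59).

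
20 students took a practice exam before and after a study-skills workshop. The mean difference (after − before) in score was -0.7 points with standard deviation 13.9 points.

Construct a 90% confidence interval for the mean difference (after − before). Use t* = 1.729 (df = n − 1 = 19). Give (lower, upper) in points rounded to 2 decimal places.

(-6.07, 4.67)

Paired design: SE = s_d/√n = 13.9/√20 = 3.1081.
t* = 1.729; margin of error = 1.729 × 3.1081 = 5.3739.
-0.7 ± 5.3739 → (-6.07, 4.67).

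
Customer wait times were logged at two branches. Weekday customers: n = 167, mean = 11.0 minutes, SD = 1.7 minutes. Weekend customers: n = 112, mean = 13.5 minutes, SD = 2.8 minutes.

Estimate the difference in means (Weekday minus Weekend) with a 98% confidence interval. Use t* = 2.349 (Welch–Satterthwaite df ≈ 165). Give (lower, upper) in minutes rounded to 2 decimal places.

Standard errors of each mean: 1.7/√167 = 0.1315 and 2.8/√112 = 0.2646.
SE(x̄₁ − x̄₂) = √(0.1315² + 0.2646²) = 0.2955 for independent samples with unequal variances.
With t* = 2.349, the margin is 2.349 × 0.2955 = 0.6941.
x̄₁ − x̄₂ = 11.0 − 13.5 = -2.5000; the interval is -2.5000 ± 0.6941 = (-3.19, -1.81).

(-3.19, -1.81)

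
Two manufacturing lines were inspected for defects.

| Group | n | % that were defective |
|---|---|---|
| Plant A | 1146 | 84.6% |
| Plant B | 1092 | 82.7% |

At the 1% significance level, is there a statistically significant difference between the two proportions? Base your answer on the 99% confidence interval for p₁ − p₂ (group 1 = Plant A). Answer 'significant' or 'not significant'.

not significant

Each SE is √(p̂(1−p̂)/n): √(0.8460·0.1540/1146) = 0.01066 and √(0.8270·0.1730/1092) = 0.01145.
SE(p̂₁ − p̂₂) = √(SE₁² + SE₂²) = √(0.0001136356 + 0.0001311025) = 0.01564, since the two samples are independent.
At 99% confidence z* = 2.576; margin = 2.576 × 0.01564 = 0.04029.
The difference is 0.8460 − 0.8270 = 0.0190, so the interval is 0.0190 ± 0.04029 = (-0.02129, 0.05929).
The interval (-0.02129, 0.05929) contains 0, so the difference is not significant.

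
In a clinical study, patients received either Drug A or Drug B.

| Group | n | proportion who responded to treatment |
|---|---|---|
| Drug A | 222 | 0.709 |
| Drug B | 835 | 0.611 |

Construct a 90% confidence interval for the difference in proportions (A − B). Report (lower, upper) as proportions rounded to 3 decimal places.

(0.041, 0.155)

Each SE is √(p̂(1−p̂)/n): √(0.7090·0.2910/222) = 0.03049 and √(0.6110·0.3890/835) = 0.01687.
SE(p̂₁ − p̂₂) = √(SE₁² + SE₂²) = √(0.0009296401 + 0.0002845969) = 0.03485, since the two samples are independent.
At 90% confidence z* = 1.645; margin = 1.645 × 0.03485 = 0.05733.
The difference is 0.7090 − 0.6110 = 0.0980, so the interval is 0.0980 ± 0.05733 = (0.041, 0.155).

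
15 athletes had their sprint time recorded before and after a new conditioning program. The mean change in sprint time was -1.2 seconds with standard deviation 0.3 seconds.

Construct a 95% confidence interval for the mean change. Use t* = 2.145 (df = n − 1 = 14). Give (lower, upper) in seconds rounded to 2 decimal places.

(-1.37, -1.03)

This is a matched-pairs design, so SE = s_d/√n = 0.3/√15 = 0.0775.
Margin = 2.145 × 0.0775 = 0.1662; the interval is -1.2 ± 0.1662 = (-1.37, -1.03).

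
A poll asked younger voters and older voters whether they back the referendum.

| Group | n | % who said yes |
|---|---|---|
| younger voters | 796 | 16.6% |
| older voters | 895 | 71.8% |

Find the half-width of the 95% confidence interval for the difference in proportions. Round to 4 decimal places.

0.0392

SE₁ = √(p̂₁(1−p̂₁)/n₁) = √(0.1660·0.8340/796) = 0.01319; SE₂ = √(0.7180·0.2820/895) = 0.01504.
Independent samples: SE of the difference = √(SE₁² + SE₂²) = √(0.0001739761 + 0.0002262016) = 0.02000.
z* for 95% confidence is 1.960, so the margin of error is 1.960 × 0.02000 = 0.03920.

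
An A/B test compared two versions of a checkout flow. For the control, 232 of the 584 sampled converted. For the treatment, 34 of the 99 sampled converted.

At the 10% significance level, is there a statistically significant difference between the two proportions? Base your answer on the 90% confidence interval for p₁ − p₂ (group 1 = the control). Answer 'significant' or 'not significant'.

not significant

First, p̂₁ = 232/584 = 0.3973; p̂₂ = 34/99 = 0.3434.
The two standard errors are √(0.3973×0.6027/584) = 0.02025 and √(0.3434×0.6566/99) = 0.04772.
Because the samples are independent, SE_diff = √(0.02025² + 0.04772²) = 0.05184.
Using z* = 1.645 for 90%, ME = 1.645 × 0.05184 = 0.08528.
p̂₁ − p̂₂ = 0.0539; interval 0.0539 ± 0.08528 gives (-0.03138, 0.13918).
The interval (-0.03138, 0.13918) contains 0, so the difference is not significant.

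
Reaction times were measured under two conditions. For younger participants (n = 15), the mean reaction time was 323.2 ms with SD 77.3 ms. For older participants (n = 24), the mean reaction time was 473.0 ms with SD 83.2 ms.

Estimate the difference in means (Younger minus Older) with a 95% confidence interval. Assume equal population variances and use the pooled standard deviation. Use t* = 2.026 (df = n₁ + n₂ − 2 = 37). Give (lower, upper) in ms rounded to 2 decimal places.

Pooled variance s_p² = [14·77.3² + 23·83.2²] / (15+24−2) = 6563.9346, so s_p = 81.0181.
SE_diff = s_p·√(1/n₁ + 1/n₂) = 81.0181·√(1/15 + 1/24) = 26.6663.
t* = 2.026; margin = 2.026 × 26.6663 = 54.0259.
Difference = 323.2 − 473.0 = -149.8000.
-149.8000 ± 54.0259 → (-203.83, -95.77).

(-203.83, -95.77)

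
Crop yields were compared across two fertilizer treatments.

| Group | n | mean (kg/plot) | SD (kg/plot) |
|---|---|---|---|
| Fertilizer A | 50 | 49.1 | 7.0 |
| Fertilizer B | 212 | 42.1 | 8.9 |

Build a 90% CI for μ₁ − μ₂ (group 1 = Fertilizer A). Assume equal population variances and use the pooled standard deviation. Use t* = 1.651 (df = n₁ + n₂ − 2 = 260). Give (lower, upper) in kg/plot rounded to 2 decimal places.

(4.77, 9.23)

s_p = √[((n₁−1)s₁² + (n₂−1)s₂²)/(n₁+n₂−2)] = √[(49·7.0² + 211·8.9²)/260] = 8.5742.
SE = 8.5742·√(1/50 + 1/212) = 1.3480.
With t* = 1.651, margin = 1.651 × 1.3480 = 2.2255.
x̄₁ − x̄₂ = 49.1 − 42.1 = 7.0000; interval 7.0000 ± 2.2255 = (4.77, 9.23).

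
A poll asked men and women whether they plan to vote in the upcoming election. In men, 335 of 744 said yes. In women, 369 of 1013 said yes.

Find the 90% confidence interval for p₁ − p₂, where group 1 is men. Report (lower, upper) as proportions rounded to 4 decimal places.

Sample proportions: 335/744 = 0.4503, 369/1013 = 0.3643.
Each SE is √(p̂(1−p̂)/n): √(0.4503·0.5497/744) = 0.01824 and √(0.3643·0.6357/1013) = 0.01512.
SE(p̂₁ − p̂₂) = √(SE₁² + SE₂²) = √(0.0003326976 + 0.0002286144) = 0.02369, since the two samples are independent.
At 90% confidence z* = 1.645; margin = 1.645 × 0.02369 = 0.03897.
The difference is 0.4503 − 0.3643 = 0.0860, so the interval is 0.0860 ± 0.03897 = (0.0470, 0.1250).

(0.0470, 0.1250)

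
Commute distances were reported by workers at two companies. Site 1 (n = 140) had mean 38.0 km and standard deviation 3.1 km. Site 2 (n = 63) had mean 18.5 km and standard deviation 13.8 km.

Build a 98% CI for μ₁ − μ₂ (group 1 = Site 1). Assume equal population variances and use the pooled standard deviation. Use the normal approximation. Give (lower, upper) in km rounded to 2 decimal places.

s_p = √[((n₁−1)s₁² + (n₂−1)s₂²)/(n₁+n₂−2)] = √[(139·3.1² + 62·13.8²)/201] = 8.0863.
SE = 8.0863·√(1/140 + 1/63) = 1.2268.
With z* = 2.326, margin = 2.326 × 1.2268 = 2.8535.
x̄₁ − x̄₂ = 38.0 − 18.5 = 19.5000; interval 19.5000 ± 2.8535 = (16.65, 22.35).

(16.65, 22.35)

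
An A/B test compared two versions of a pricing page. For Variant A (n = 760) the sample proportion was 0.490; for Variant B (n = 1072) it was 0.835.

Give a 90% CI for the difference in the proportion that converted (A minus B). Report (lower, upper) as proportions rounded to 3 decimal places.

(-0.380, -0.310)

SE₁ = √(p̂₁(1−p̂₁)/n₁) = √(0.4900·0.5100/760) = 0.01813; SE₂ = √(0.8350·0.1650/1072) = 0.01134.
Independent samples: SE of the difference = √(SE₁² + SE₂²) = √(0.0003286969 + 0.0001285956) = 0.02138.
z* for 90% confidence is 1.645, so the margin of error is 1.645 × 0.02138 = 0.03517.
Point estimate p̂₁ − p̂₂ = 0.4900 − 0.8350 = -0.3450.
-0.3450 ± 0.03517 → (-0.380, -0.310).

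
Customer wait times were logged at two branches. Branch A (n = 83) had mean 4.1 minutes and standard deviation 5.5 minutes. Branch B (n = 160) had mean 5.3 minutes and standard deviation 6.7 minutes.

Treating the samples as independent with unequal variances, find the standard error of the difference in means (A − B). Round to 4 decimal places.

Per-group SEs: s₁/√n₁ = 5.5/√83 = 0.6037, s₂/√n₂ = 6.7/√160 = 0.5297.
Unpooled SE of the difference: √(0.36445369 + 0.28058209) = 0.8031.

0.8031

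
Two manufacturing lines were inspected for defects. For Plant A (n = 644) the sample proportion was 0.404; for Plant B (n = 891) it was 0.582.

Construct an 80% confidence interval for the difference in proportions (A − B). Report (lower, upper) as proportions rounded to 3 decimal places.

SE₁ = √(p̂₁(1−p̂₁)/n₁) = √(0.4040·0.5960/644) = 0.01934; SE₂ = √(0.5820·0.4180/891) = 0.01652.
Independent samples: SE of the difference = √(SE₁² + SE₂²) = √(0.0003740356 + 0.0002729104) = 0.02544.
z* for 80% confidence is 1.282, so the margin of error is 1.282 × 0.02544 = 0.03261.
Point estimate p̂₁ − p̂₂ = 0.4040 − 0.5820 = -0.1780.
-0.1780 ± 0.03261 → (-0.211, -0.145).

(-0.211, -0.145)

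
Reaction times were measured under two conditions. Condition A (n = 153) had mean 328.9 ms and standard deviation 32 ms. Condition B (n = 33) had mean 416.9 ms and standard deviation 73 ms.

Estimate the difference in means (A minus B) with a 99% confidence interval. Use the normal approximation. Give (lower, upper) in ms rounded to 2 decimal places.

Per-group SEs: s₁/√n₁ = 32/√153 = 2.5870, s₂/√n₂ = 73/√33 = 12.7077.
Unpooled SE of the difference: √(6.692569 + 161.48563929) = 12.9684.
Margin of error = z* · SE = 2.576 × 12.9684 = 33.4066.
x̄₁ − x̄₂ = 328.9 − 416.9 = -88.0000.
CI: -88.0000 ± 33.4066 = (-121.41, -54.59).

(-121.41, -54.59)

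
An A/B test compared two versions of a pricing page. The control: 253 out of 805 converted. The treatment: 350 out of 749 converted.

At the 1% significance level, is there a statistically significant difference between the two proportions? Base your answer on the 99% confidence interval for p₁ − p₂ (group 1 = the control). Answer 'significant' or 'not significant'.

First, p̂₁ = 253/805 = 0.3143; p̂₂ = 350/749 = 0.4673.
The two standard errors are √(0.3143×0.6857/805) = 0.01636 and √(0.4673×0.5327/749) = 0.01823.
Because the samples are independent, SE_diff = √(0.01636² + 0.01823²) = 0.02449.
Using z* = 2.576 for 99%, ME = 2.576 × 0.02449 = 0.06309.
p̂₁ − p̂₂ = -0.1530; interval -0.1530 ± 0.06309 gives (-0.21609, -0.08991).
The interval (-0.21609, -0.08991) does not contain 0, so the difference is significant.

significant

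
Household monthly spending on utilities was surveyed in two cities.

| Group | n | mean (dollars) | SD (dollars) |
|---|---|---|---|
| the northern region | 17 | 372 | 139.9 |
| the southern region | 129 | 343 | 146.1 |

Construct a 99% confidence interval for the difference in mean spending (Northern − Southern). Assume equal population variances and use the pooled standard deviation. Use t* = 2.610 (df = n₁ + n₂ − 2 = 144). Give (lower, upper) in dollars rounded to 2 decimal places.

Pooled variance s_p² = [16·139.9² + 128·146.1²] / (17+129−2) = 21148.1878, so s_p = 145.4242.
SE_diff = s_p·√(1/n₁ + 1/n₂) = 145.4242·√(1/17 + 1/129) = 37.5227.
t* = 2.610; margin = 2.610 × 37.5227 = 97.9342.
Difference = 372 − 343 = 29.0000.
29.0000 ± 97.9342 → (-68.93, 126.93).

(-68.93, 126.93)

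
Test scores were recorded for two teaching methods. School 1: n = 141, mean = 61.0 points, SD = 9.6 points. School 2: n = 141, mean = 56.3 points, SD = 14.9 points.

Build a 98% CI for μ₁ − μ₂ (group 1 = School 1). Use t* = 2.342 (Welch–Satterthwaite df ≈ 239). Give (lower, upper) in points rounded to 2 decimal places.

(1.20, 8.20)

Per-group SEs: s₁/√n₁ = 9.6/√141 = 0.8085, s₂/√n₂ = 14.9/√141 = 1.2548.
Unpooled SE of the difference: √(0.65367225 + 1.57452304) = 1.4927.
Margin of error = t* · SE = 2.342 × 1.4927 = 3.4959.
x̄₁ − x̄₂ = 61.0 − 56.3 = 4.7000.
CI: 4.7000 ± 3.4959 = (1.20, 8.20).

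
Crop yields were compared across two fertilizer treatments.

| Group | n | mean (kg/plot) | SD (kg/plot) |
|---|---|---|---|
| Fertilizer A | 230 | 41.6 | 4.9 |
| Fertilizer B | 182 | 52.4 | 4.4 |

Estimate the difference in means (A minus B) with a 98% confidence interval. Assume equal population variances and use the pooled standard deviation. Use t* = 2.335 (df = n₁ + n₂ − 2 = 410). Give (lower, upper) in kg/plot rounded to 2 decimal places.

(-11.89, -9.71)

Pooled variance s_p² = [229·4.9² + 181·4.4²] / (230+182−2) = 21.9572, so s_p = 4.6859.
SE_diff = s_p·√(1/n₁ + 1/n₂) = 4.6859·√(1/230 + 1/182) = 0.4649.
t* = 2.335; margin = 2.335 × 0.4649 = 1.0855.
Difference = 41.6 − 52.4 = -10.8000.
-10.8000 ± 1.0855 → (-11.89, -9.71).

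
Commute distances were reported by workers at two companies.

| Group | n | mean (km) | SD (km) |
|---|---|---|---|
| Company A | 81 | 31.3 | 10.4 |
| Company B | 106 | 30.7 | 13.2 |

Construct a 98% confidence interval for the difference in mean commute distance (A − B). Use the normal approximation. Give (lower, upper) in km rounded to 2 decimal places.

Standard errors of each mean: 10.4/√81 = 1.1556 and 13.2/√106 = 1.2821.
SE(x̄₁ − x̄₂) = √(1.1556² + 1.2821²) = 1.7260 for independent samples with unequal variances.
With z* = 2.326, the margin is 2.326 × 1.7260 = 4.0147.
x̄₁ − x̄₂ = 31.3 − 30.7 = 0.6000; the interval is 0.6000 ± 4.0147 = (-3.41, 4.61).

(-3.41, 4.61)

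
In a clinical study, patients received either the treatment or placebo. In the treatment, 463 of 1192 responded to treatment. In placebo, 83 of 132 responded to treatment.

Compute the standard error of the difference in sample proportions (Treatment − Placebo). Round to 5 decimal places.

0.04436

Sample proportions: 463/1192 = 0.3884, 83/132 = 0.6288.
Each SE is √(p̂(1−p̂)/n): √(0.3884·0.6116/1192) = 0.01412 and √(0.6288·0.3712/132) = 0.04205.
SE(p̂₁ − p̂₂) = √(SE₁² + SE₂²) = √(0.0001993744 + 0.0017682025) = 0.04436, since the two samples are independent.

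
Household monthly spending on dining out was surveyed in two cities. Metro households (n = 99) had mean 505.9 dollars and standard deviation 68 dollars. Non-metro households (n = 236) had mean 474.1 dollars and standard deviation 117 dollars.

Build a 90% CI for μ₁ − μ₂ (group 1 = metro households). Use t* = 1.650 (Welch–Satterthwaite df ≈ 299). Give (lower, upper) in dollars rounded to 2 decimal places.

(14.92, 48.68)

SE₁ = s₁/√n₁ = 68/√99 = 6.8343; SE₂ = 117/√236 = 7.6161.
Independent samples, unequal variances: SE_diff = √(SE₁² + SE₂²) = √(46.70765649 + 58.00497921) = 10.2329.
t* = 1.650, so margin of error = 1.650 × 10.2329 = 16.8843.
Difference in means = 505.9 − 474.1 = 31.8000.
31.8000 ± 16.8843 → (14.92, 48.68).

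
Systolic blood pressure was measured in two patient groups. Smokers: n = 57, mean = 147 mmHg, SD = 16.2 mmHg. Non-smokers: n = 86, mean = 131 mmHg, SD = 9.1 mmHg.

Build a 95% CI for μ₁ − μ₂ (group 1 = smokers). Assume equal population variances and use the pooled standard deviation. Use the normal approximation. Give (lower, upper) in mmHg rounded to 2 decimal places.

(11.84, 20.16)

s_p = √[((n₁−1)s₁² + (n₂−1)s₂²)/(n₁+n₂−2)] = √[(56·16.2² + 85·9.1²)/141] = 12.4158.
SE = 12.4158·√(1/57 + 1/86) = 2.1206.
With z* = 1.960, margin = 1.960 × 2.1206 = 4.1564.
x̄₁ − x̄₂ = 147 − 131 = 16.0000; interval 16.0000 ± 4.1564 = (11.84, 20.16).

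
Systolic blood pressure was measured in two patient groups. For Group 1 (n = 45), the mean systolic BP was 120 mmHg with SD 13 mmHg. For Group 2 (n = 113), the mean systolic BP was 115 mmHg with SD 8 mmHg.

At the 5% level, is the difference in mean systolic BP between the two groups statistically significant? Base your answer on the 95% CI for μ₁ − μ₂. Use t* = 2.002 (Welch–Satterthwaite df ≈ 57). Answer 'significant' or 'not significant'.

significant

SE₁ = s₁/√n₁ = 13/√45 = 1.9379; SE₂ = 8/√113 = 0.7526.
Independent samples, unequal variances: SE_diff = √(SE₁² + SE₂²) = √(3.75545641 + 0.56640676) = 2.0789.
t* = 2.002, so margin of error = 2.002 × 2.0789 = 4.1620.
Difference in means = 120 − 115 = 5.0000.
5.0000 ± 4.1620 → (0.8380, 9.1620).
The interval (0.8380, 9.1620) does not contain 0, so the difference is significant.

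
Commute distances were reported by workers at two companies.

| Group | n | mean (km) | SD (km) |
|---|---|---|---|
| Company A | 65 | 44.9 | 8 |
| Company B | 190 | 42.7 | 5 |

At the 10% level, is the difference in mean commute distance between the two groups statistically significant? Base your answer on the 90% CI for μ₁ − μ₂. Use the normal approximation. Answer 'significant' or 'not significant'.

significant

Per-group SEs: s₁/√n₁ = 8/√65 = 0.9923, s₂/√n₂ = 5/√190 = 0.3627.
Unpooled SE of the difference: √(0.98465929 + 0.13155129) = 1.0565.
Margin of error = z* · SE = 1.645 × 1.0565 = 1.7379.
x̄₁ − x̄₂ = 44.9 − 42.7 = 2.2000.
CI: 2.2000 ± 1.7379 = (0.4621, 3.9379).
The interval (0.4621, 3.9379) does not contain 0, so the difference is significant.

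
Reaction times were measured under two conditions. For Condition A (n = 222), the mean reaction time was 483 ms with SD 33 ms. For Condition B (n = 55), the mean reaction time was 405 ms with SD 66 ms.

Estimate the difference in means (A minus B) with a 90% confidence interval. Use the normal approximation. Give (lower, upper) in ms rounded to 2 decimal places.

Per-group SEs: s₁/√n₁ = 33/√222 = 2.2148, s₂/√n₂ = 66/√55 = 8.8994.
Unpooled SE of the difference: √(4.90533904 + 79.19932036) = 9.1709.
Margin of error = z* · SE = 1.645 × 9.1709 = 15.0861.
x̄₁ − x̄₂ = 483 − 405 = 78.0000.
CI: 78.0000 ± 15.0861 = (62.91, 93.09).

(62.91, 93.09)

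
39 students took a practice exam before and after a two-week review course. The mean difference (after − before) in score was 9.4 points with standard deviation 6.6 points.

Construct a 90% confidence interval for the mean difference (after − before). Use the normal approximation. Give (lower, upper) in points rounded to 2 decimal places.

This is a matched-pairs design, so SE = s_d/√n = 6.6/√39 = 1.0568.
Margin = 1.645 × 1.0568 = 1.7384; the interval is 9.4 ± 1.7384 = (7.66, 11.14).

(7.66, 11.14)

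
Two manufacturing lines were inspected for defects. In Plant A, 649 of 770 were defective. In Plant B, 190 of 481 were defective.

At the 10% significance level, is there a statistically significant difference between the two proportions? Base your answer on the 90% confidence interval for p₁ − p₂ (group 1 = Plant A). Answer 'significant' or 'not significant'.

p̂₁ = 649/770 = 0.8429 and p̂₂ = 190/481 = 0.3950.
SE₁ = √(p̂₁(1−p̂₁)/n₁) = √(0.8429·0.1571/770) = 0.01311; SE₂ = √(0.3950·0.6050/481) = 0.02229.
Independent samples: SE of the difference = √(SE₁² + SE₂²) = √(0.0001718721 + 0.0004968441) = 0.02586.
z* for 90% confidence is 1.645, so the margin of error is 1.645 × 0.02586 = 0.04254.
Point estimate p̂₁ − p̂₂ = 0.8429 − 0.3950 = 0.4479.
0.4479 ± 0.04254 → (0.40536, 0.49044).
The interval (0.40536, 0.49044) does not contain 0, so the difference is significant.

significant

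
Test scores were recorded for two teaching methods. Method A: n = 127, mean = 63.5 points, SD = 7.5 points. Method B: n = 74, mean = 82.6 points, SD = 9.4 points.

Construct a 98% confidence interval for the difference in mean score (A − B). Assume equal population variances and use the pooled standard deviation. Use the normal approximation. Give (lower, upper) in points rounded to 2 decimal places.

(-21.91, -16.29)

s_p = √[((n₁−1)s₁² + (n₂−1)s₂²)/(n₁+n₂−2)] = √[(126·7.5² + 73·9.4²)/199] = 8.2480.
SE = 8.2480·√(1/127 + 1/74) = 1.2062.
With z* = 2.326, margin = 2.326 × 1.2062 = 2.8056.
x̄₁ − x̄₂ = 63.5 − 82.6 = -19.1000; interval -19.1000 ± 2.8056 = (-21.91, -16.29).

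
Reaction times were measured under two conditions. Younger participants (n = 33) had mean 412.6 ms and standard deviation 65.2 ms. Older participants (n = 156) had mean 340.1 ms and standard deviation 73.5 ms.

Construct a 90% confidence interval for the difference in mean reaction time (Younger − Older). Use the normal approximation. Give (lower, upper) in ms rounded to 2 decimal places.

(51.47, 93.53)

Standard errors of each mean: 65.2/√33 = 11.3499 and 73.5/√156 = 5.8847.
SE(x̄₁ − x̄₂) = √(11.3499² + 5.8847²) = 12.7848 for independent samples with unequal variances.
With z* = 1.645, the margin is 1.645 × 12.7848 = 21.0310.
x̄₁ − x̄₂ = 412.6 − 340.1 = 72.5000; the interval is 72.5000 ± 21.0310 = (51.47, 93.53).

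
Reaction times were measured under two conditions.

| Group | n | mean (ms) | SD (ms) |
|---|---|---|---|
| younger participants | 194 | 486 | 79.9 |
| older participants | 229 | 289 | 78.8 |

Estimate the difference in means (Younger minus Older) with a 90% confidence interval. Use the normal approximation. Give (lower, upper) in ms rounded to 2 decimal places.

(184.26, 209.74)

Per-group SEs: s₁/√n₁ = 79.9/√194 = 5.7365, s₂/√n₂ = 78.8/√229 = 5.2073.
Unpooled SE of the difference: √(32.90743225 + 27.11597329) = 7.7475.
Margin of error = z* · SE = 1.645 × 7.7475 = 12.7446.
x̄₁ − x̄₂ = 486 − 289 = 197.0000.
CI: 197.0000 ± 12.7446 = (184.26, 209.74).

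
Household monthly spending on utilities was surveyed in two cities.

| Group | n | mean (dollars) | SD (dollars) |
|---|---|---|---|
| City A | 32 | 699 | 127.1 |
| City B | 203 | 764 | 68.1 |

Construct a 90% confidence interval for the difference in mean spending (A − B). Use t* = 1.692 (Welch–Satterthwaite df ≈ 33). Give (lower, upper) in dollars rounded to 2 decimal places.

Per-group SEs: s₁/√n₁ = 127.1/√32 = 22.4683, s₂/√n₂ = 68.1/√203 = 4.7797.
Unpooled SE of the difference: √(504.82450489 + 22.84553209) = 22.9711.
Margin of error = t* · SE = 1.692 × 22.9711 = 38.8671.
x̄₁ − x̄₂ = 699 − 764 = -65.0000.
CI: -65.0000 ± 38.8671 = (-103.87, -26.13).

(-103.87, -26.13)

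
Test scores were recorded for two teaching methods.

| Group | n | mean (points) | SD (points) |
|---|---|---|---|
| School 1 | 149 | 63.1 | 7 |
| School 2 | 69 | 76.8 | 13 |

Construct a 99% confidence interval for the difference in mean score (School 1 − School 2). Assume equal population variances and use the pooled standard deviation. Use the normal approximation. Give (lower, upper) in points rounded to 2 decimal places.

s_p = √[((n₁−1)s₁² + (n₂−1)s₂²)/(n₁+n₂−2)] = √[(148·7² + 68·13²)/216] = 9.3155.
SE = 9.3155·√(1/149 + 1/69) = 1.3565.
With z* = 2.576, margin = 2.576 × 1.3565 = 3.4943.
x̄₁ − x̄₂ = 63.1 − 76.8 = -13.7000; interval -13.7000 ± 3.4943 = (-17.19, -10.21).

(-17.19, -10.21)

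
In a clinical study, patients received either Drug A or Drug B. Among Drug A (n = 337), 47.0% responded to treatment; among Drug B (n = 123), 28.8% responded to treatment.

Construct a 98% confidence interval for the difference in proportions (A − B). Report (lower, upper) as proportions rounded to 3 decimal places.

SE₁ = √(p̂₁(1−p̂₁)/n₁) = √(0.4700·0.5300/337) = 0.02719; SE₂ = √(0.2880·0.7120/123) = 0.04083.
Independent samples: SE of the difference = √(SE₁² + SE₂²) = √(0.0007392961 + 0.0016670889) = 0.04905.
z* for 98% confidence is 2.326, so the margin of error is 2.326 × 0.04905 = 0.11409.
Point estimate p̂₁ − p̂₂ = 0.4700 − 0.2880 = 0.1820.
0.1820 ± 0.11409 → (0.068, 0.296).

(0.068, 0.296)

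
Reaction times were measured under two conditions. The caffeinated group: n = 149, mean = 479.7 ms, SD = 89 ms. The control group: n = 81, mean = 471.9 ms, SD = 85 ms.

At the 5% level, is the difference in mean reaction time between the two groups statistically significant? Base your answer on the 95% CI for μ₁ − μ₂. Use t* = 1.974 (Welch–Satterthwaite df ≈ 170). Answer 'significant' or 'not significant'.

SE₁ = s₁/√n₁ = 89/√149 = 7.2912; SE₂ = 85/√81 = 9.4444.
Independent samples, unequal variances: SE_diff = √(SE₁² + SE₂²) = √(53.16159744 + 89.19669136) = 11.9314.
t* = 1.974, so margin of error = 1.974 × 11.9314 = 23.5526.
Difference in means = 479.7 − 471.9 = 7.8000.
7.8000 ± 23.5526 → (-15.7526, 31.3526).
The interval (-15.7526, 31.3526) contains 0, so the difference is not significant.

not significant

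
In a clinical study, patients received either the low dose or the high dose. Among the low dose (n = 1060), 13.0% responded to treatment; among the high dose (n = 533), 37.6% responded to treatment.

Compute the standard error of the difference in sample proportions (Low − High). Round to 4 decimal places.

0.0234

The two standard errors are √(0.1300×0.8700/1060) = 0.01033 and √(0.3760×0.6240/533) = 0.02098.
Because the samples are independent, SE_diff = √(0.01033² + 0.02098²) = 0.02339.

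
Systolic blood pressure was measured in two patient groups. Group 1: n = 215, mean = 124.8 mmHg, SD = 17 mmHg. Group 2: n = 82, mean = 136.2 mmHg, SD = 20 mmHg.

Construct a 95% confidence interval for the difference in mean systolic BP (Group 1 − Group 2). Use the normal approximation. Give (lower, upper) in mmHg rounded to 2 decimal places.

SE₁ = s₁/√n₁ = 17/√215 = 1.1594; SE₂ = 20/√82 = 2.2086.
Independent samples, unequal variances: SE_diff = √(SE₁² + SE₂²) = √(1.34420836 + 4.87791396) = 2.4944.
z* = 1.960, so margin of error = 1.960 × 2.4944 = 4.8890.
Difference in means = 124.8 − 136.2 = -11.4000.
-11.4000 ± 4.8890 → (-16.29, -6.51).

(-16.29, -6.51)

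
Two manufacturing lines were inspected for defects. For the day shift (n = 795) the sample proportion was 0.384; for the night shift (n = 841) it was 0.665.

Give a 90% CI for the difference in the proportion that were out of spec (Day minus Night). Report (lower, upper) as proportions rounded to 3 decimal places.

Each SE is √(p̂(1−p̂)/n): √(0.3840·0.6160/795) = 0.01725 and √(0.6650·0.3350/841) = 0.01628.
SE(p̂₁ − p̂₂) = √(SE₁² + SE₂²) = √(0.0002975625 + 0.0002650384) = 0.02372, since the two samples are independent.
At 90% confidence z* = 1.645; margin = 1.645 × 0.02372 = 0.03902.
The difference is 0.3840 − 0.6650 = -0.2810, so the interval is -0.2810 ± 0.03902 = (-0.320, -0.242).

(-0.320, -0.242)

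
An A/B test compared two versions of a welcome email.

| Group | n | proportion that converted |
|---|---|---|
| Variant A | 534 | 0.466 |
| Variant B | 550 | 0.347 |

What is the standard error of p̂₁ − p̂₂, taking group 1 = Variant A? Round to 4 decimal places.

SE₁ = √(p̂₁(1−p̂₁)/n₁) = √(0.4660·0.5340/534) = 0.02159; SE₂ = √(0.3470·0.6530/550) = 0.02030.
Independent samples: SE of the difference = √(SE₁² + SE₂²) = √(0.0004661281 + 0.00041209) = 0.02963.

0.0296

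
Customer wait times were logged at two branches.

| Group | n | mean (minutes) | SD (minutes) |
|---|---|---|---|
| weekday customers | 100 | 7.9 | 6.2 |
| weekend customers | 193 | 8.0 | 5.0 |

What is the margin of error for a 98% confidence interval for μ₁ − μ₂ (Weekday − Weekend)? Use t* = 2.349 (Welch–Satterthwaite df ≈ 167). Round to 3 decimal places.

Standard errors of each mean: 6.2/√100 = 0.6200 and 5.0/√193 = 0.3599.
SE(x̄₁ − x̄₂) = √(0.6200² + 0.3599²) = 0.7169 for independent samples with unequal variances.
With t* = 2.349, the margin is 2.349 × 0.7169 = 1.6840.

1.684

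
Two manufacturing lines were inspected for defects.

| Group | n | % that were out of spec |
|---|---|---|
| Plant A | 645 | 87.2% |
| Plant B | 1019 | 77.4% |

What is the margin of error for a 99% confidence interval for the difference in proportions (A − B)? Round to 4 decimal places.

0.0478

The two standard errors are √(0.8720×0.1280/645) = 0.01315 and √(0.7740×0.2260/1019) = 0.01310.
Because the samples are independent, SE_diff = √(0.01315² + 0.01310²) = 0.01856.
Using z* = 2.576 for 99%, ME = 2.576 × 0.01856 = 0.04781.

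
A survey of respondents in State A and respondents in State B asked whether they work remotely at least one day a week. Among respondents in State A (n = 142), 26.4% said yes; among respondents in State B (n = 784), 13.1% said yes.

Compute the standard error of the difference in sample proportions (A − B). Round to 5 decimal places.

0.03890

Each SE is √(p̂(1−p̂)/n): √(0.2640·0.7360/142) = 0.03699 and √(0.1310·0.8690/784) = 0.01205.
SE(p̂₁ − p̂₂) = √(SE₁² + SE₂²) = √(0.0013682601 + 0.0001452025) = 0.03890, since the two samples are independent.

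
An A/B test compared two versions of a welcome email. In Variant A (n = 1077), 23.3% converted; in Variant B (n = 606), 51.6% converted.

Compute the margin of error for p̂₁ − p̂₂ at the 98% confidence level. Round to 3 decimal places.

0.056

SE₁ = √(p̂₁(1−p̂₁)/n₁) = √(0.2330·0.7670/1077) = 0.01288; SE₂ = √(0.5160·0.4840/606) = 0.02030.
Independent samples: SE of the difference = √(SE₁² + SE₂²) = √(0.0001658944 + 0.00041209) = 0.02404.
z* for 98% confidence is 2.326, so the margin of error is 2.326 × 0.02404 = 0.05592.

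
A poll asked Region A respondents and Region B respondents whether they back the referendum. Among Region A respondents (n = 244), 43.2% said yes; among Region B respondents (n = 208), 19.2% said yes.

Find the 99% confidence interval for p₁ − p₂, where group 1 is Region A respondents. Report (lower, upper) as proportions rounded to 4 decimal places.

Each SE is √(p̂(1−p̂)/n): √(0.4320·0.5680/244) = 0.03171 and √(0.1920·0.8080/208) = 0.02731.
SE(p̂₁ − p̂₂) = √(SE₁² + SE₂²) = √(0.0010055241 + 0.0007458361) = 0.04185, since the two samples are independent.
At 99% confidence z* = 2.576; margin = 2.576 × 0.04185 = 0.10781.
The difference is 0.4320 − 0.1920 = 0.2400, so the interval is 0.2400 ± 0.10781 = (0.1322, 0.3478).

(0.1322, 0.3478)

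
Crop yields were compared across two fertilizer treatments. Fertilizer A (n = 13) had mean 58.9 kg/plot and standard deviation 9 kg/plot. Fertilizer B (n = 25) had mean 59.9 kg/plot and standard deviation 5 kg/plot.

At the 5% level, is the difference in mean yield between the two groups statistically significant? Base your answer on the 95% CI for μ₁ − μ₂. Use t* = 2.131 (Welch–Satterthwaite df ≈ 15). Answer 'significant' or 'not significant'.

not significant

Per-group SEs: s₁/√n₁ = 9/√13 = 2.4962, s₂/√n₂ = 5/√25 = 1.0000.
Unpooled SE of the difference: √(6.23101444 + 1.0) = 2.6891.
Margin of error = t* · SE = 2.131 × 2.6891 = 5.7305.
x̄₁ − x̄₂ = 58.9 − 59.9 = -1.0000.
CI: -1.0000 ± 5.7305 = (-6.7305, 4.7305).
The interval (-6.7305, 4.7305) contains 0, so the difference is not significant.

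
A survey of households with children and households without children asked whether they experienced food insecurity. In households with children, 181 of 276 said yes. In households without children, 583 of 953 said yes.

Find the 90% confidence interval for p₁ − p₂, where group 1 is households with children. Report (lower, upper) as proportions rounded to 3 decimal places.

(-0.010, 0.098)

First, p̂₁ = 181/276 = 0.6558; p̂₂ = 583/953 = 0.6118.
The two standard errors are √(0.6558×0.3442/276) = 0.02860 and √(0.6118×0.3882/953) = 0.01579.
Because the samples are independent, SE_diff = √(0.02860² + 0.01579²) = 0.03267.
Using z* = 1.645 for 90%, ME = 1.645 × 0.03267 = 0.05374.
p̂₁ − p̂₂ = 0.0440; interval 0.0440 ± 0.05374 gives (-0.010, 0.098).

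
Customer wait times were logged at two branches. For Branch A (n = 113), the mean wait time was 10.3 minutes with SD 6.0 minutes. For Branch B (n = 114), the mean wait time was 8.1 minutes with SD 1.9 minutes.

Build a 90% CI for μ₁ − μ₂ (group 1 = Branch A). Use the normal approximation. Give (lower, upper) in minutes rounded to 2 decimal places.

(1.23, 3.17)

SE₁ = s₁/√n₁ = 6.0/√113 = 0.5644; SE₂ = 1.9/√114 = 0.1780.
Independent samples, unequal variances: SE_diff = √(SE₁² + SE₂²) = √(0.31854736 + 0.031684) = 0.5918.
z* = 1.645, so margin of error = 1.645 × 0.5918 = 0.9735.
Difference in means = 10.3 − 8.1 = 2.2000.
2.2000 ± 0.9735 → (1.23, 3.17).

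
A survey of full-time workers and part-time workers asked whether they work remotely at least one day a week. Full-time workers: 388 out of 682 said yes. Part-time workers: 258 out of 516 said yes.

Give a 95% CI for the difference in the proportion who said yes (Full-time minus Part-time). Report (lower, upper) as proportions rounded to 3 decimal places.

First, p̂₁ = 388/682 = 0.5689; p̂₂ = 258/516 = 0.5000.
The two standard errors are √(0.5689×0.4311/682) = 0.01896 and √(0.5000×0.5000/516) = 0.02201.
Because the samples are independent, SE_diff = √(0.01896² + 0.02201²) = 0.02905.
Using z* = 1.960 for 95%, ME = 1.960 × 0.02905 = 0.05694.
p̂₁ − p̂₂ = 0.0689; interval 0.0689 ± 0.05694 gives (0.012, 0.126).

(0.012, 0.126)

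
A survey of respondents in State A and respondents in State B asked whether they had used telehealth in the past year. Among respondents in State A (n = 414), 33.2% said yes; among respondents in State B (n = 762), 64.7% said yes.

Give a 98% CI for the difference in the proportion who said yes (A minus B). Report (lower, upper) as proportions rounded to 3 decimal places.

Each SE is √(p̂(1−p̂)/n): √(0.3320·0.6680/414) = 0.02314 and √(0.6470·0.3530/762) = 0.01731.
SE(p̂₁ − p̂₂) = √(SE₁² + SE₂²) = √(0.0005354596 + 0.0002996361) = 0.02890, since the two samples are independent.
At 98% confidence z* = 2.326; margin = 2.326 × 0.02890 = 0.06722.
The difference is 0.3320 − 0.6470 = -0.3150, so the interval is -0.3150 ± 0.06722 = (-0.382, -0.248).

(-0.382, -0.248)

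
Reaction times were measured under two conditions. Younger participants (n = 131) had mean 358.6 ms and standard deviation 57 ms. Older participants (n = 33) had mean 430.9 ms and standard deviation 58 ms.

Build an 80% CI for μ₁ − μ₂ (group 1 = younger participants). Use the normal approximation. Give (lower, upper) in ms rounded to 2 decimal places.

SE₁ = s₁/√n₁ = 57/√131 = 4.9801; SE₂ = 58/√33 = 10.0965.
Independent samples, unequal variances: SE_diff = √(SE₁² + SE₂²) = √(24.80139601 + 101.93931225) = 11.2579.
z* = 1.282, so margin of error = 1.282 × 11.2579 = 14.4326.
Difference in means = 358.6 − 430.9 = -72.3000.
-72.3000 ± 14.4326 → (-86.73, -57.87).

(-86.73, -57.87)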